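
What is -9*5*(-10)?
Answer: 450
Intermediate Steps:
-9*5*(-10) = -45*(-10) = 450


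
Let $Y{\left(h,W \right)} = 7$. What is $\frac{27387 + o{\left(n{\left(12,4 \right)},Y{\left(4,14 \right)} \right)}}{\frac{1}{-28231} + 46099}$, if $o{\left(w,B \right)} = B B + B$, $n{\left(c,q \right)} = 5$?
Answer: $\frac{774743333}{1301420868} \approx 0.59531$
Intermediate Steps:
$o{\left(w,B \right)} = B + B^{2}$ ($o{\left(w,B \right)} = B^{2} + B = B + B^{2}$)
$\frac{27387 + o{\left(n{\left(12,4 \right)},Y{\left(4,14 \right)} \right)}}{\frac{1}{-28231} + 46099} = \frac{27387 + 7 \left(1 + 7\right)}{\frac{1}{-28231} + 46099} = \frac{27387 + 7 \cdot 8}{- \frac{1}{28231} + 46099} = \frac{27387 + 56}{\frac{1301420868}{28231}} = 27443 \cdot \frac{28231}{1301420868} = \frac{774743333}{1301420868}$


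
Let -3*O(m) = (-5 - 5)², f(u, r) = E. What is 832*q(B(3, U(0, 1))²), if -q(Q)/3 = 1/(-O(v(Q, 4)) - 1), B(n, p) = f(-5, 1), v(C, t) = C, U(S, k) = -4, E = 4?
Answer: -7488/97 ≈ -77.196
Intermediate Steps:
f(u, r) = 4
B(n, p) = 4
O(m) = -100/3 (O(m) = -(-5 - 5)²/3 = -⅓*(-10)² = -⅓*100 = -100/3)
q(Q) = -9/97 (q(Q) = -3/(-1*(-100/3) - 1) = -3/(100/3 - 1) = -3/97/3 = -3*3/97 = -9/97)
832*q(B(3, U(0, 1))²) = 832*(-9/97) = -7488/97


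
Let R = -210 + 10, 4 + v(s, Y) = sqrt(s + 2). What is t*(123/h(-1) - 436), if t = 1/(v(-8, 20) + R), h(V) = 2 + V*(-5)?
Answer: 99586/48559 + 2929*I*sqrt(6)/291354 ≈ 2.0508 + 0.024625*I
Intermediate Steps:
h(V) = 2 - 5*V
v(s, Y) = -4 + sqrt(2 + s) (v(s, Y) = -4 + sqrt(s + 2) = -4 + sqrt(2 + s))
R = -200
t = 1/(-204 + I*sqrt(6)) (t = 1/((-4 + sqrt(2 - 8)) - 200) = 1/((-4 + sqrt(-6)) - 200) = 1/((-4 + I*sqrt(6)) - 200) = 1/(-204 + I*sqrt(6)) ≈ -0.0049013 - 5.885e-5*I)
t*(123/h(-1) - 436) = (-34/6937 - I*sqrt(6)/41622)*(123/(2 - 5*(-1)) - 436) = (-34/6937 - I*sqrt(6)/41622)*(123/(2 + 5) - 436) = (-34/6937 - I*sqrt(6)/41622)*(123/7 - 436) = (-34/6937 - I*sqrt(6)/41622)*(-2929/7) = 99586/48559 + 2929*I*sqrt(6)/291354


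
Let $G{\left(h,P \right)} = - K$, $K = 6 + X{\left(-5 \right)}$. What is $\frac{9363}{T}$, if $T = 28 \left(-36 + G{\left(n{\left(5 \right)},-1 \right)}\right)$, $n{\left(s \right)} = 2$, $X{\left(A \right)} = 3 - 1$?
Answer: $- \frac{9363}{1232} \approx -7.5998$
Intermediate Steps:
$X{\left(A \right)} = 2$
$K = 8$ ($K = 6 + 2 = 8$)
$G{\left(h,P \right)} = -8$ ($G{\left(h,P \right)} = \left(-1\right) 8 = -8$)
$T = -1232$ ($T = 28 \left(-36 - 8\right) = 28 \left(-44\right) = -1232$)
$\frac{9363}{T} = \frac{9363}{-1232} = 9363 \left(- \frac{1}{1232}\right) = - \frac{9363}{1232}$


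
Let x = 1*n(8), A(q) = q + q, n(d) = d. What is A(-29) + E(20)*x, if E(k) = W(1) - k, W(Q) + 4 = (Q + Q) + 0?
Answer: -234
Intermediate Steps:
W(Q) = -4 + 2*Q (W(Q) = -4 + ((Q + Q) + 0) = -4 + (2*Q + 0) = -4 + 2*Q)
A(q) = 2*q
x = 8 (x = 1*8 = 8)
E(k) = -2 - k (E(k) = (-4 + 2*1) - k = (-4 + 2) - k = -2 - k)
A(-29) + E(20)*x = 2*(-29) + (-2 - 1*20)*8 = -58 + (-2 - 20)*8 = -58 - 22*8 = -58 - 176 = -234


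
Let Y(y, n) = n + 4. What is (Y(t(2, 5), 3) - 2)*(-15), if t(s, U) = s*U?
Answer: -75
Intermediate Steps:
t(s, U) = U*s
Y(y, n) = 4 + n
(Y(t(2, 5), 3) - 2)*(-15) = ((4 + 3) - 2)*(-15) = (7 - 2)*(-15) = 5*(-15) = -75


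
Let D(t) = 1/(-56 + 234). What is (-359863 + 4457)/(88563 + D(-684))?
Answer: -63262268/15764215 ≈ -4.0130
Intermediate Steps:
D(t) = 1/178
(-359863 + 4457)/(88563 + D(-684)) = (-359863 + 4457)/(88563 + 1/178) = -355406/15764215/178 = -355406*178/15764215 = -63262268/15764215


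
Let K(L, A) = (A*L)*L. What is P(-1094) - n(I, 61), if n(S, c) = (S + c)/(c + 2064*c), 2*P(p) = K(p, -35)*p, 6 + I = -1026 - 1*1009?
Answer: 577257921567856/25193 ≈ 2.2913e+10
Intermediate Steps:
I = -2041 (I = -6 + (-1026 - 1*1009) = -6 + (-1026 - 1009) = -6 - 2035 = -2041)
K(L, A) = A*L²
P(p) = -35*p³/2 (P(p) = ((-35*p²)*p)/2 = (-35*p³)/2 = -35*p³/2)
n(S, c) = (S + c)/(2065*c) (n(S, c) = (S + c)/((2065*c)) = (S + c)*(1/(2065*c)) = (S + c)/(2065*c))
P(-1094) - n(I, 61) = -35/2*(-1094)³ - (-2041 + 61)/(2065*61) = -35/2*(-1309338584) - (-1980)/(2065*61) = 22913425220 - 1*(-396/25193) = 22913425220 + 396/25193 = 577257921567856/25193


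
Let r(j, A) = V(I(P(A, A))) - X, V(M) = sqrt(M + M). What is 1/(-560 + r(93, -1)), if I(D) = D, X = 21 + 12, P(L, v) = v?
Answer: -593/351651 - I*sqrt(2)/351651 ≈ -0.0016863 - 4.0216e-6*I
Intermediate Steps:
X = 33
V(M) = sqrt(2)*sqrt(M) (V(M) = sqrt(2*M) = sqrt(2)*sqrt(M))
r(j, A) = -33 + sqrt(2)*sqrt(A) (r(j, A) = sqrt(2)*sqrt(A) - 1*33 = sqrt(2)*sqrt(A) - 33 = -33 + sqrt(2)*sqrt(A))
1/(-560 + r(93, -1)) = 1/(-560 + (-33 + sqrt(2)*sqrt(-1))) = 1/(-560 + (-33 + sqrt(2)*I)) = 1/(-560 + (-33 + I*sqrt(2))) = 1/(-593 + I*sqrt(2))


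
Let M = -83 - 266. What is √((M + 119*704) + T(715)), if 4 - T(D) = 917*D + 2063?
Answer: I*√574287 ≈ 757.82*I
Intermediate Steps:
M = -349
T(D) = -2059 - 917*D (T(D) = 4 - (917*D + 2063) = 4 - (2063 + 917*D) = 4 + (-2063 - 917*D) = -2059 - 917*D)
√((M + 119*704) + T(715)) = √((-349 + 119*704) + (-2059 - 917*715)) = √((-349 + 83776) + (-2059 - 655655)) = √(83427 - 657714) = √(-574287) = I*√574287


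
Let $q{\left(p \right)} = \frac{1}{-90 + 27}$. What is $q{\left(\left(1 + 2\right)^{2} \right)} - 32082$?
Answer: $- \frac{2021167}{63} \approx -32082.0$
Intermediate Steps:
$q{\left(p \right)} = - \frac{1}{63}$ ($q{\left(p \right)} = \frac{1}{-63} = - \frac{1}{63}$)
$q{\left(\left(1 + 2\right)^{2} \right)} - 32082 = - \frac{1}{63} - 32082 = - \frac{2021167}{63}$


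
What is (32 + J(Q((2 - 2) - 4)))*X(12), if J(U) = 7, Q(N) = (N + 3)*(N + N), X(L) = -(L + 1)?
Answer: -507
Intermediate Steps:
X(L) = -1 - L (X(L) = -(1 + L) = -1 - L)
Q(N) = 2*N*(3 + N) (Q(N) = (3 + N)*(2*N) = 2*N*(3 + N))
(32 + J(Q((2 - 2) - 4)))*X(12) = (32 + 7)*(-1 - 1*12) = 39*(-1 - 12) = 39*(-13) = -507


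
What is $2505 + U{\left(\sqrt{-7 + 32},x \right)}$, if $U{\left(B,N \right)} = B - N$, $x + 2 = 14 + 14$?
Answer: $2484$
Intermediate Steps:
$x = 26$ ($x = -2 + \left(14 + 14\right) = -2 + 28 = 26$)
$2505 + U{\left(\sqrt{-7 + 32},x \right)} = 2505 + \left(\sqrt{-7 + 32} - 26\right) = 2505 - \left(26 - \sqrt{25}\right) = 2505 + \left(5 - 26\right) = 2505 - 21 = 2484$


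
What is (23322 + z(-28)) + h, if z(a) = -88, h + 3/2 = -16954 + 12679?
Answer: 37915/2 ≈ 18958.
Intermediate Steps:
h = -8553/2 (h = -3/2 + (-16954 + 12679) = -3/2 - 4275 = -8553/2 ≈ -4276.5)
(23322 + z(-28)) + h = (23322 - 88) - 8553/2 = 23234 - 8553/2 = 37915/2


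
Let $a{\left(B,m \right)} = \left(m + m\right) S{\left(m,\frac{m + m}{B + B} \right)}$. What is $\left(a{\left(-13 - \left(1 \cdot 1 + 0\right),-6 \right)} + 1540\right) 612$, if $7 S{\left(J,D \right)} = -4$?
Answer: $\frac{6626736}{7} \approx 9.4668 \cdot 10^{5}$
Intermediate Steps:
$S{\left(J,D \right)} = - \frac{4}{7}$ ($S{\left(J,D \right)} = \frac{1}{7} \left(-4\right) = - \frac{4}{7}$)
$a{\left(B,m \right)} = - \frac{8 m}{7}$ ($a{\left(B,m \right)} = \left(m + m\right) \left(- \frac{4}{7}\right) = 2 m \left(- \frac{4}{7}\right) = - \frac{8 m}{7}$)
$\left(a{\left(-13 - \left(1 \cdot 1 + 0\right),-6 \right)} + 1540\right) 612 = \left(\left(- \frac{8}{7}\right) \left(-6\right) + 1540\right) 612 = \left(\frac{48}{7} + 1540\right) 612 = \frac{10828}{7} \cdot 612 = \frac{6626736}{7}$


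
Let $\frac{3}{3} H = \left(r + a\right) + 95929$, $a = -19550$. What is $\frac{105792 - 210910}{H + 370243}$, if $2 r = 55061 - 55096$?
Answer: $- \frac{210236}{893209} \approx -0.23537$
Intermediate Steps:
$r = - \frac{35}{2}$ ($r = \frac{55061 - 55096}{2} = \frac{1}{2} \left(-35\right) = - \frac{35}{2} \approx -17.5$)
$H = \frac{152723}{2}$ ($H = \left(- \frac{35}{2} - 19550\right) + 95929 = - \frac{39135}{2} + 95929 = \frac{152723}{2} \approx 76362.0$)
$\frac{105792 - 210910}{H + 370243} = \frac{105792 - 210910}{\frac{152723}{2} + 370243} = - \frac{105118}{\frac{893209}{2}} = \left(-105118\right) \frac{2}{893209} = - \frac{210236}{893209}$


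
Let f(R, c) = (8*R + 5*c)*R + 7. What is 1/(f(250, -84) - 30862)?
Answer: 1/364145 ≈ 2.7462e-6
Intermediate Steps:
f(R, c) = 7 + R*(5*c + 8*R) (f(R, c) = (5*c + 8*R)*R + 7 = R*(5*c + 8*R) + 7 = 7 + R*(5*c + 8*R))
1/(f(250, -84) - 30862) = 1/((7 + 8*250² + 5*250*(-84)) - 30862) = 1/((7 + 8*62500 - 105000) - 30862) = 1/((7 + 500000 - 105000) - 30862) = 1/(395007 - 30862) = 1/364145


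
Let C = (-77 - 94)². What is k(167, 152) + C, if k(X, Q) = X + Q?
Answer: 29560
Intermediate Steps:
C = 29241 (C = (-171)² = 29241)
k(X, Q) = Q + X
k(167, 152) + C = (152 + 167) + 29241 = 319 + 29241 = 29560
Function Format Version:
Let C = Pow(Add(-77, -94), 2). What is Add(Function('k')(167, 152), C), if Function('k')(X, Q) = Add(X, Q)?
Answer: 29560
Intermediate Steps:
C = 29241 (C = Pow(-171, 2) = 29241)
Function('k')(X, Q) = Add(Q, X)
Add(Function('k')(167, 152), C) = Add(Add(152, 167), 29241) = Add(319, 29241) = 29560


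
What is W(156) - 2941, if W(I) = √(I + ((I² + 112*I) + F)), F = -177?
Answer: -2941 + 3*√4643 ≈ -2736.6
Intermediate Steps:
W(I) = √(-177 + I² + 113*I) (W(I) = √(I + ((I² + 112*I) - 177)) = √(I + (-177 + I² + 112*I)) = √(-177 + I² + 113*I))
W(156) - 2941 = √(-177 + 156² + 113*156) - 2941 = √(-177 + 24336 + 17628) - 2941 = √41787 - 2941 = 3*√4643 - 2941 = -2941 + 3*√4643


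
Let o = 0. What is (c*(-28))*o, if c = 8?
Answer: 0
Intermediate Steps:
(c*(-28))*o = (8*(-28))*0 = -224*0 = 0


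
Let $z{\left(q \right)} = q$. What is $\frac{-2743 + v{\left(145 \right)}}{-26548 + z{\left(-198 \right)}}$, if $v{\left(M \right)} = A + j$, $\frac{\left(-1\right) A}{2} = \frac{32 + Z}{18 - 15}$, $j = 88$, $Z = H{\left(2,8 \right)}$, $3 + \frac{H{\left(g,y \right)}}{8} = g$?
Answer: $\frac{2671}{26746} \approx 0.099865$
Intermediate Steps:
$H{\left(g,y \right)} = -24 + 8 g$
$Z = -8$ ($Z = -24 + 8 \cdot 2 = -24 + 16 = -8$)
$A = -16$ ($A = - 2 \frac{32 - 8}{18 - 15} = - 2 \cdot \frac{24}{3} = - 2 \cdot 24 \cdot \frac{1}{3} = \left(-2\right) 8 = -16$)
$v{\left(M \right)} = 72$ ($v{\left(M \right)} = -16 + 88 = 72$)
$\frac{-2743 + v{\left(145 \right)}}{-26548 + z{\left(-198 \right)}} = \frac{-2743 + 72}{-26548 - 198} = - \frac{2671}{-26746} = \left(-2671\right) \left(- \frac{1}{26746}\right) = \frac{2671}{26746}$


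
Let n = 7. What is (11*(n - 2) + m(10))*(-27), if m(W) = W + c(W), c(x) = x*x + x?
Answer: -4725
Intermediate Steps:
c(x) = x + x² (c(x) = x² + x = x + x²)
m(W) = W + W*(1 + W)
(11*(n - 2) + m(10))*(-27) = (11*(7 - 2) + 10*(2 + 10))*(-27) = (11*5 + 10*12)*(-27) = (55 + 120)*(-27) = 175*(-27) = -4725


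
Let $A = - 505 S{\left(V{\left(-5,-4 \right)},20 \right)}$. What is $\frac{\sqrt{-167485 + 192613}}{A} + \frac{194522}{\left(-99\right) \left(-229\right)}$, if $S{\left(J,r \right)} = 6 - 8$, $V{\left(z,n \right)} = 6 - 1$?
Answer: $\frac{194522}{22671} + \frac{3 \sqrt{698}}{505} \approx 8.7372$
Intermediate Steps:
$V{\left(z,n \right)} = 5$ ($V{\left(z,n \right)} = 6 - 1 = 5$)
$S{\left(J,r \right)} = -2$ ($S{\left(J,r \right)} = 6 - 8 = -2$)
$A = 1010$ ($A = \left(-505\right) \left(-2\right) = 1010$)
$\frac{\sqrt{-167485 + 192613}}{A} + \frac{194522}{\left(-99\right) \left(-229\right)} = \frac{\sqrt{-167485 + 192613}}{1010} + \frac{194522}{\left(-99\right) \left(-229\right)} = \sqrt{25128} \cdot \frac{1}{1010} + \frac{194522}{22671} = 6 \sqrt{698} \cdot \frac{1}{1010} + 194522 \cdot \frac{1}{22671} = \frac{3 \sqrt{698}}{505} + \frac{194522}{22671} = \frac{194522}{22671} + \frac{3 \sqrt{698}}{505}$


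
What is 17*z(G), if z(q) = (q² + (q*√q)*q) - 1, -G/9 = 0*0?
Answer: -17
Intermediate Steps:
G = 0 (G = -0*0 = -9*0 = 0)
z(q) = -1 + q² + q^(5/2) (z(q) = (q² + q^(3/2)*q) - 1 = (q² + q^(5/2)) - 1 = -1 + q² + q^(5/2))
17*z(G) = 17*(-1 + 0² + 0^(5/2)) = 17*(-1 + 0 + 0) = 17*(-1) = -17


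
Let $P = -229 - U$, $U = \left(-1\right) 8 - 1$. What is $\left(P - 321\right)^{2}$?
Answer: $292681$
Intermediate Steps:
$U = -9$ ($U = -8 - 1 = -9$)
$P = -220$ ($P = -229 - -9 = -229 + 9 = -220$)
$\left(P - 321\right)^{2} = \left(-220 - 321\right)^{2} = \left(-541\right)^{2} = 292681$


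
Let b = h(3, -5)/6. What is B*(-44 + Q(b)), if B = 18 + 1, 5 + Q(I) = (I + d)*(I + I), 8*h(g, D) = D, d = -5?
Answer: -1049237/1152 ≈ -910.80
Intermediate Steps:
h(g, D) = D/8
b = -5/48 (b = ((⅛)*(-5))/6 = -5/8*⅙ = -5/48 ≈ -0.10417)
Q(I) = -5 + 2*I*(-5 + I) (Q(I) = -5 + (I - 5)*(I + I) = -5 + (-5 + I)*(2*I) = -5 + 2*I*(-5 + I))
B = 19
B*(-44 + Q(b)) = 19*(-44 + (-5 - 10*(-5/48) + 2*(-5/48)²)) = 19*(-44 + (-5 + 25/24 + 2*(25/2304))) = 19*(-44 + (-5 + 25/24 + 25/1152)) = 19*(-44 - 4535/1152) = 19*(-55223/1152) = -1049237/1152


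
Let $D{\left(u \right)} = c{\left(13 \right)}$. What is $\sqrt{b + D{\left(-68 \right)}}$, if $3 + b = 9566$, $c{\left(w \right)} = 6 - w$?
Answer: $2 \sqrt{2389} \approx 97.755$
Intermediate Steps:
$D{\left(u \right)} = -7$ ($D{\left(u \right)} = 6 - 13 = -7$)
$b = 9563$ ($b = -3 + 9566 = 9563$)
$\sqrt{b + D{\left(-68 \right)}} = \sqrt{9563 - 7} = \sqrt{9556} = 2 \sqrt{2389}$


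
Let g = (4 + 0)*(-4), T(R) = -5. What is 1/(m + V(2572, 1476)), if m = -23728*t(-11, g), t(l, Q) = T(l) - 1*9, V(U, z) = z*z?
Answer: 1/2510768 ≈ 3.9828e-7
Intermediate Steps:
g = -16 (g = 4*(-4) = -16)
V(U, z) = z**2
t(l, Q) = -14 (t(l, Q) = -5 - 1*9 = -5 - 9 = -14)
m = 332192 (m = -23728*(-14) = 332192)
1/(m + V(2572, 1476)) = 1/(332192 + 1476**2) = 1/(332192 + 2178576) = 1/2510768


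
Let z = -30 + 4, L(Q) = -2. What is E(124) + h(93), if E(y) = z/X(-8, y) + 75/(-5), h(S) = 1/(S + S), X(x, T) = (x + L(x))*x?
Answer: -56989/3720 ≈ -15.320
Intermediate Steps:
z = -26
X(x, T) = x*(-2 + x) (X(x, T) = (x - 2)*x = (-2 + x)*x = x*(-2 + x))
h(S) = 1/(2*S)
E(y) = -613/40 (E(y) = -26*(-1/(8*(-2 - 8))) + 75/(-5) = -26/((-8*(-10))) + 75*(-1/5) = -26/80 - 15 = -26*1/80 - 15 = -13/40 - 15 = -613/40)
E(124) + h(93) = -613/40 + (1/2)/93 = -613/40 + (1/2)*(1/93) = -613/40 + 1/186 = -56989/3720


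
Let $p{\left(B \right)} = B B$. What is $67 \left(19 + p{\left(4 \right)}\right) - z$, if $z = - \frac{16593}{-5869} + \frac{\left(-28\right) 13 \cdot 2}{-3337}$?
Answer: $\frac{45866836812}{19584853} \approx 2342.0$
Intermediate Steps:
$p{\left(B \right)} = B^{2}$
$z = \frac{59643473}{19584853}$ ($z = \left(-16593\right) \left(- \frac{1}{5869}\right) + \left(-364\right) 2 \left(- \frac{1}{3337}\right) = \frac{16593}{5869} - - \frac{728}{3337} = \frac{16593}{5869} + \frac{728}{3337} = \frac{59643473}{19584853} \approx 3.0454$)
$67 \left(19 + p{\left(4 \right)}\right) - z = 67 \left(19 + 4^{2}\right) - \frac{59643473}{19584853} = 67 \left(19 + 16\right) - \frac{59643473}{19584853} = 67 \cdot 35 - \frac{59643473}{19584853} = 2345 - \frac{59643473}{19584853} = \frac{45866836812}{19584853}$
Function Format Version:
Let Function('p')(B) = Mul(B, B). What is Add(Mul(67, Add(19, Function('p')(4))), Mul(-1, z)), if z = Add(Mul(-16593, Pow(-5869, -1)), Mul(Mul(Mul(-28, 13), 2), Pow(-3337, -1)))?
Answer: Rational(45866836812, 19584853) ≈ 2342.0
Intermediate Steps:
Function('p')(B) = Pow(B, 2)
z = Rational(59643473, 19584853) (z = Add(Mul(-16593, Rational(-1, 5869)), Mul(Mul(-364, 2), Rational(-1, 3337))) = Add(Rational(16593, 5869), Mul(-728, Rational(-1, 3337))) = Add(Rational(16593, 5869), Rational(728, 3337)) = Rational(59643473, 19584853) ≈ 3.0454)
Add(Mul(67, Add(19, Function('p')(4))), Mul(-1, z)) = Add(Mul(67, Add(19, Pow(4, 2))), Mul(-1, Rational(59643473, 19584853))) = Add(Mul(67, Add(19, 16)), Rational(-59643473, 19584853)) = Add(Mul(67, 35), Rational(-59643473, 19584853)) = Add(2345, Rational(-59643473, 19584853)) = Rational(45866836812, 19584853)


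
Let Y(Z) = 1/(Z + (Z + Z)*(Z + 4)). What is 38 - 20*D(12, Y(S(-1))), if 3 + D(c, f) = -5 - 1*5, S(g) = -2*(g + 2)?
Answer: 298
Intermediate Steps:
S(g) = -4 - 2*g (S(g) = -2*(2 + g) = -4 - 2*g)
Y(Z) = 1/(Z + 2*Z*(4 + Z)) (Y(Z) = 1/(Z + (2*Z)*(4 + Z)) = 1/(Z + 2*Z*(4 + Z)))
D(c, f) = -13 (D(c, f) = -3 + (-5 - 1*5) = -3 + (-5 - 5) = -3 - 10 = -13)
38 - 20*D(12, Y(S(-1))) = 38 - 20*(-13) = 38 + 260 = 298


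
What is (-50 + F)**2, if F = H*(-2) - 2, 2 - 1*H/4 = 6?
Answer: 400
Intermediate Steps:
H = -16 (H = 8 - 4*6 = 8 - 24 = -16)
F = 30 (F = -16*(-2) - 2 = 32 - 2 = 30)
(-50 + F)**2 = (-50 + 30)**2 = (-20)**2 = 400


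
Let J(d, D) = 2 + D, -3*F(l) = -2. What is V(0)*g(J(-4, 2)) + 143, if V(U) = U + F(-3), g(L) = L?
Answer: 437/3 ≈ 145.67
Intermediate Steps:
F(l) = ⅔ (F(l) = -⅓*(-2) = ⅔)
V(U) = ⅔ + U (V(U) = U + ⅔ = ⅔ + U)
V(0)*g(J(-4, 2)) + 143 = (⅔ + 0)*(2 + 2) + 143 = (⅔)*4 + 143 = 8/3 + 143 = 437/3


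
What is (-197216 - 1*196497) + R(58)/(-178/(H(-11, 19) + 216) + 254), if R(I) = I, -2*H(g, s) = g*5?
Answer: -24280660300/61671 ≈ -3.9371e+5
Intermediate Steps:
H(g, s) = -5*g/2 (H(g, s) = -g*5/2 = -5*g/2)
(-197216 - 1*196497) + R(58)/(-178/(H(-11, 19) + 216) + 254) = (-197216 - 1*196497) + 58/(-178/(-5/2*(-11) + 216) + 254) = (-197216 - 196497) + 58/(-178/(55/2 + 216) + 254) = -393713 + 58/(-178/(487/2) + 254) = -393713 + 58/((2/487)*(-178) + 254) = -393713 + 58/(-356/487 + 254) = -393713 + 58/(123342/487) = -393713 + 58*(487/123342) = -393713 + 14123/61671 = -24280660300/61671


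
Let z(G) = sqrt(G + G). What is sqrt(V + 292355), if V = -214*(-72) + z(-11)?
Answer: sqrt(307763 + I*sqrt(22)) ≈ 554.76 + 0.004*I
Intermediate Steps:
z(G) = sqrt(2)*sqrt(G) (z(G) = sqrt(2*G) = sqrt(2)*sqrt(G))
V = 15408 + I*sqrt(22) (V = -214*(-72) + sqrt(2)*sqrt(-11) = 15408 + sqrt(2)*(I*sqrt(11)) = 15408 + I*sqrt(22) ≈ 15408.0 + 4.6904*I)
sqrt(V + 292355) = sqrt((15408 + I*sqrt(22)) + 292355) = sqrt(307763 + I*sqrt(22))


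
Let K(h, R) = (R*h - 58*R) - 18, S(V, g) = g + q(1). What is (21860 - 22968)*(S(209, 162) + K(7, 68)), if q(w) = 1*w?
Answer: 3681884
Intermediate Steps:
q(w) = w
S(V, g) = 1 + g (S(V, g) = g + 1 = 1 + g)
K(h, R) = -18 - 58*R + R*h (K(h, R) = (-58*R + R*h) - 18 = -18 - 58*R + R*h)
(21860 - 22968)*(S(209, 162) + K(7, 68)) = (21860 - 22968)*((1 + 162) + (-18 - 58*68 + 68*7)) = -1108*(163 + (-18 - 3944 + 476)) = -1108*(163 - 3486) = -1108*(-3323) = 3681884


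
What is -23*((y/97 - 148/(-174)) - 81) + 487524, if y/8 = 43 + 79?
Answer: 4127818823/8439 ≈ 4.8914e+5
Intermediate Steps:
y = 976 (y = 8*(43 + 79) = 8*122 = 976)
-23*((y/97 - 148/(-174)) - 81) + 487524 = -23*((976/97 - 148/(-174)) - 81) + 487524 = -23*((976*(1/97) - 148*(-1/174)) - 81) + 487524 = -23*((976/97 + 74/87) - 81) + 487524 = -23*(92090/8439 - 81) + 487524 = -23*(-591469/8439) + 487524 = 13603787/8439 + 487524 = 4127818823/8439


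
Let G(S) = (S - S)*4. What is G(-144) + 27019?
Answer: 27019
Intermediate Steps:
G(S) = 0 (G(S) = 0*4 = 0)
G(-144) + 27019 = 0 + 27019 = 27019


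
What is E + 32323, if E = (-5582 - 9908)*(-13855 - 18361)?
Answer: 499058163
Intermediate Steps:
E = 499025840 (E = -15490*(-32216) = 499025840)
E + 32323 = 499025840 + 32323 = 499058163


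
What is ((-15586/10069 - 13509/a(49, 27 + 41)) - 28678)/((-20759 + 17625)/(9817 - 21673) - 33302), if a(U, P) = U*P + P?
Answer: 727638935130861/844793055354925 ≈ 0.86132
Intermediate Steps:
a(U, P) = P + P*U (a(U, P) = P*U + P = P + P*U)
((-15586/10069 - 13509/a(49, 27 + 41)) - 28678)/((-20759 + 17625)/(9817 - 21673) - 33302) = ((-15586/10069 - 13509*1/((1 + 49)*(27 + 41))) - 28678)/((-20759 + 17625)/(9817 - 21673) - 33302) = ((-15586*1/10069 - 13509/(68*50)) - 28678)/(-3134/(-11856) - 33302) = ((-15586/10069 - 13509/3400) - 28678)/(-3134*(-1/11856) - 33302) = ((-15586/10069 - 13509*1/3400) - 28678)/(1567/5928 - 33302) = ((-15586/10069 - 13509/3400) - 28678)/(-197412689/5928) = (-189014521/34234600 - 28678)*(-5928/197412689) = -981968873321/34234600*(-5928/197412689) = 727638935130861/844793055354925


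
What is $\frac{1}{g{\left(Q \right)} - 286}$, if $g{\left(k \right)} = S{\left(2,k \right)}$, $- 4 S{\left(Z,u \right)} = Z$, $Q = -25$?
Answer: $- \frac{2}{573} \approx -0.0034904$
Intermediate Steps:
$S{\left(Z,u \right)} = - \frac{Z}{4}$
$g{\left(k \right)} = - \frac{1}{2}$ ($g{\left(k \right)} = \left(- \frac{1}{4}\right) 2 = - \frac{1}{2}$)
$\frac{1}{g{\left(Q \right)} - 286} = \frac{1}{- \frac{1}{2} - 286} = \frac{1}{- \frac{573}{2}} = - \frac{2}{573}$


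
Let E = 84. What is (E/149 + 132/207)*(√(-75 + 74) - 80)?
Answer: -988160/10281 + 12352*I/10281 ≈ -96.115 + 1.2014*I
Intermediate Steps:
(E/149 + 132/207)*(√(-75 + 74) - 80) = (84/149 + 132/207)*(√(-75 + 74) - 80) = (84*(1/149) + 132*(1/207))*(√(-1) - 80) = (84/149 + 44/69)*(I - 80) = 12352*(-80 + I)/10281 = -988160/10281 + 12352*I/10281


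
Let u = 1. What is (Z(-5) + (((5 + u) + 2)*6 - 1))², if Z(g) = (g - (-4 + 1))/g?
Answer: 56169/25 ≈ 2246.8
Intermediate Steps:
Z(g) = (3 + g)/g (Z(g) = (g - 1*(-3))/g = (g + 3)/g = (3 + g)/g)
(Z(-5) + (((5 + u) + 2)*6 - 1))² = ((3 - 5)/(-5) + (((5 + 1) + 2)*6 - 1))² = (-⅕*(-2) + ((6 + 2)*6 - 1))² = (⅖ + (8*6 - 1))² = (⅖ + (48 - 1))² = (⅖ + 47)² = (237/5)² = 56169/25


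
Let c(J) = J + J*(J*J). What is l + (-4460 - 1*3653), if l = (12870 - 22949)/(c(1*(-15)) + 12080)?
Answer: -70512049/8690 ≈ -8114.2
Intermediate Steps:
c(J) = J + J³ (c(J) = J + J*J² = J + J³)
l = -10079/8690 (l = (12870 - 22949)/((1*(-15) + (1*(-15))³) + 12080) = -10079/((-15 + (-15)³) + 12080) = -10079/((-15 - 3375) + 12080) = -10079/(-3390 + 12080) = -10079/8690 ≈ -1.1598)
l + (-4460 - 1*3653) = -10079/8690 + (-4460 - 1*3653) = -10079/8690 + (-4460 - 3653) = -10079/8690 - 8113 = -70512049/8690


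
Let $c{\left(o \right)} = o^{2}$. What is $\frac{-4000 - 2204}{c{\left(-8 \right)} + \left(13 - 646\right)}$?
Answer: $\frac{6204}{569} \approx 10.903$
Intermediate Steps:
$\frac{-4000 - 2204}{c{\left(-8 \right)} + \left(13 - 646\right)} = \frac{-4000 - 2204}{\left(-8\right)^{2} + \left(13 - 646\right)} = - \frac{6204}{64 + \left(13 - 646\right)} = - \frac{6204}{64 - 633} = - \frac{6204}{-569} = \left(-6204\right) \left(- \frac{1}{569}\right) = \frac{6204}{569}$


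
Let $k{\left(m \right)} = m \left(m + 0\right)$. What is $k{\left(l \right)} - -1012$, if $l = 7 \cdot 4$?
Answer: $1796$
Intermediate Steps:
$l = 28$
$k{\left(m \right)} = m^{2}$ ($k{\left(m \right)} = m m = m^{2}$)
$k{\left(l \right)} - -1012 = 28^{2} - -1012 = 784 + 1012 = 1796$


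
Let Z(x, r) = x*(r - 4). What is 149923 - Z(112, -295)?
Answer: 183411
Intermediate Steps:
Z(x, r) = x*(-4 + r)
149923 - Z(112, -295) = 149923 - 112*(-4 - 295) = 149923 - 112*(-299) = 149923 - 1*(-33488) = 149923 + 33488 = 183411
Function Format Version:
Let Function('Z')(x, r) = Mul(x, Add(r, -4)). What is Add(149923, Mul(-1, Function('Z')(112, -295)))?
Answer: 183411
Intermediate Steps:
Function('Z')(x, r) = Mul(x, Add(-4, r))
Add(149923, Mul(-1, Function('Z')(112, -295))) = Add(149923, Mul(-1, Mul(112, Add(-4, -295)))) = Add(149923, Mul(-1, Mul(112, -299))) = Add(149923, Mul(-1, -33488)) = Add(149923, 33488) = 183411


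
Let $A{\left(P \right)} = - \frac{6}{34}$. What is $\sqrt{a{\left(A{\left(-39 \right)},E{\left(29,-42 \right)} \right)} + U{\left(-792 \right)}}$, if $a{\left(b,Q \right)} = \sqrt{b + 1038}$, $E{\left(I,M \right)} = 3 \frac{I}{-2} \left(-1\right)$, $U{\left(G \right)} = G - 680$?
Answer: $\frac{\sqrt{-425408 + 17 \sqrt{299931}}}{17} \approx 37.945 i$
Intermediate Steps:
$U{\left(G \right)} = -680 + G$ ($U{\left(G \right)} = G - 680 = -680 + G$)
$E{\left(I,M \right)} = \frac{3 I}{2}$ ($E{\left(I,M \right)} = 3 I \left(- \frac{1}{2}\right) \left(-1\right) = 3 \left(- \frac{I}{2}\right) \left(-1\right) = - \frac{3 I}{2} \left(-1\right) = \frac{3 I}{2}$)
$A{\left(P \right)} = - \frac{3}{17}$ ($A{\left(P \right)} = \left(-6\right) \frac{1}{34} = - \frac{3}{17}$)
$a{\left(b,Q \right)} = \sqrt{1038 + b}$
$\sqrt{a{\left(A{\left(-39 \right)},E{\left(29,-42 \right)} \right)} + U{\left(-792 \right)}} = \sqrt{\sqrt{1038 - \frac{3}{17}} - 1472} = \sqrt{\sqrt{\frac{17643}{17}} - 1472} = \sqrt{\frac{\sqrt{299931}}{17} - 1472} = \sqrt{-1472 + \frac{\sqrt{299931}}{17}}$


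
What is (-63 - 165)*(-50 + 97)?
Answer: -10716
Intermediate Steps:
(-63 - 165)*(-50 + 97) = -228*47 = -10716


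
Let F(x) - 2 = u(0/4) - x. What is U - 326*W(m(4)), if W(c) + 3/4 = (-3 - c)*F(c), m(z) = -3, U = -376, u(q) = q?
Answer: -263/2 ≈ -131.50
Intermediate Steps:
F(x) = 2 - x (F(x) = 2 + (0/4 - x) = 2 + (0*(1/4) - x) = 2 + (0 - x) = 2 - x)
W(c) = -3/4 + (-3 - c)*(2 - c)
U - 326*W(m(4)) = -376 - 326*(-27/4 - 3 + (-3)**2) = -376 - 326*(-27/4 - 3 + 9) = -376 - 326*(-3/4) = -376 + 489/2 = -263/2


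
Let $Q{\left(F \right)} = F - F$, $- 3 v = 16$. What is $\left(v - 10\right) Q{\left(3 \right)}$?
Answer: $0$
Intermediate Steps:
$v = - \frac{16}{3}$ ($v = \left(- \frac{1}{3}\right) 16 = - \frac{16}{3} \approx -5.3333$)
$Q{\left(F \right)} = 0$
$\left(v - 10\right) Q{\left(3 \right)} = \left(- \frac{16}{3} - 10\right) 0 = \left(- \frac{46}{3}\right) 0 = 0$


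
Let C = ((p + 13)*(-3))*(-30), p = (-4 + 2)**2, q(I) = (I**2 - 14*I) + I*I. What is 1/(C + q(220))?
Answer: 1/95250 ≈ 1.0499e-5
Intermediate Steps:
q(I) = -14*I + 2*I**2 (q(I) = (I**2 - 14*I) + I**2 = -14*I + 2*I**2)
p = 4 (p = (-2)**2 = 4)
C = 1530 (C = ((4 + 13)*(-3))*(-30) = (17*(-3))*(-30) = -51*(-30) = 1530)
1/(C + q(220)) = 1/(1530 + 2*220*(-7 + 220)) = 1/(1530 + 2*220*213) = 1/(1530 + 93720) = 1/95250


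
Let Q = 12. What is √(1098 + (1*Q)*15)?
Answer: 3*√142 ≈ 35.749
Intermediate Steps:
√(1098 + (1*Q)*15) = √(1098 + (1*12)*15) = √(1098 + 12*15) = √(1098 + 180) = √1278 = 3*√142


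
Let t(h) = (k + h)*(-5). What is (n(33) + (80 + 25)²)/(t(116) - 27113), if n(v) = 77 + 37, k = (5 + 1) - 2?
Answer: -11139/27713 ≈ -0.40194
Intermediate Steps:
k = 4 (k = 6 - 2 = 4)
n(v) = 114
t(h) = -20 - 5*h (t(h) = (4 + h)*(-5) = -20 - 5*h)
(n(33) + (80 + 25)²)/(t(116) - 27113) = (114 + (80 + 25)²)/((-20 - 5*116) - 27113) = (114 + 105²)/((-20 - 580) - 27113) = (114 + 11025)/(-600 - 27113) = 11139/(-27713) = 11139*(-1/27713) = -11139/27713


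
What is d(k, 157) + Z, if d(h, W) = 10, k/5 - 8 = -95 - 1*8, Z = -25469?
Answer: -25459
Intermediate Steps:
k = -475 (k = 40 + 5*(-95 - 1*8) = 40 + 5*(-95 - 8) = 40 + 5*(-103) = 40 - 515 = -475)
d(k, 157) + Z = 10 - 25469 = -25459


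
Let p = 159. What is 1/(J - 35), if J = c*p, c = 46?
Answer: 1/7279 ≈ 0.00013738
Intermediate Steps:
J = 7314 (J = 46*159 = 7314)
1/(J - 35) = 1/(7314 - 35) = 1/7279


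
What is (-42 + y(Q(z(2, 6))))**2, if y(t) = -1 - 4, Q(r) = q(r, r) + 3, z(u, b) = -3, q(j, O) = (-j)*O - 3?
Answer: 2209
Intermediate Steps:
q(j, O) = -3 - O*j (q(j, O) = -O*j - 3 = -3 - O*j)
Q(r) = -r**2 (Q(r) = (-3 - r*r) + 3 = (-3 - r**2) + 3 = -r**2)
y(t) = -5
(-42 + y(Q(z(2, 6))))**2 = (-42 - 5)**2 = (-47)**2 = 2209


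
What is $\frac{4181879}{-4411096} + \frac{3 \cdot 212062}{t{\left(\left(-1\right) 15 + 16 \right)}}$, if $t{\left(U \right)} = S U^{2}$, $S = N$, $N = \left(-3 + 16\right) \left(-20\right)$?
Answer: $- \frac{701841202099}{286721240} \approx -2447.8$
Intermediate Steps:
$N = -260$ ($N = 13 \left(-20\right) = -260$)
$S = -260$
$t{\left(U \right)} = - 260 U^{2}$
$\frac{4181879}{-4411096} + \frac{3 \cdot 212062}{t{\left(\left(-1\right) 15 + 16 \right)}} = \frac{4181879}{-4411096} + \frac{3 \cdot 212062}{\left(-260\right) \left(\left(-1\right) 15 + 16\right)^{2}} = 4181879 \left(- \frac{1}{4411096}\right) + \frac{636186}{\left(-260\right) \left(-15 + 16\right)^{2}} = - \frac{4181879}{4411096} + \frac{636186}{\left(-260\right) 1^{2}} = - \frac{4181879}{4411096} + \frac{636186}{\left(-260\right) 1} = - \frac{4181879}{4411096} + \frac{636186}{-260} = - \frac{4181879}{4411096} + 636186 \left(- \frac{1}{260}\right) = - \frac{4181879}{4411096} - \frac{318093}{130} = - \frac{701841202099}{286721240}$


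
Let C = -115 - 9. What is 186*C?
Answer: -23064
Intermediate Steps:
C = -124
186*C = 186*(-124) = -23064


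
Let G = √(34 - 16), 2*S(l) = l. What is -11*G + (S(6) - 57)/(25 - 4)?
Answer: -18/7 - 33*√2 ≈ -49.240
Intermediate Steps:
S(l) = l/2
G = 3*√2 (G = √18 = 3*√2 ≈ 4.2426)
-11*G + (S(6) - 57)/(25 - 4) = -33*√2 + ((½)*6 - 57)/(25 - 4) = -33*√2 + (3 - 57)/21 = -33*√2 - 54*1/21 = -33*√2 - 18/7 = -18/7 - 33*√2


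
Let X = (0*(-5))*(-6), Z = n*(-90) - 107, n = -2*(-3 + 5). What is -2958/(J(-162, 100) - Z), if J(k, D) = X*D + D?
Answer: 58/3 ≈ 19.333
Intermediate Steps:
n = -4 (n = -2*2 = -4)
Z = 253 (Z = -4*(-90) - 107 = 360 - 107 = 253)
X = 0 (X = 0*(-6) = 0)
J(k, D) = D (J(k, D) = 0*D + D = 0 + D = D)
-2958/(J(-162, 100) - Z) = -2958/(100 - 1*253) = -2958/(100 - 253) = -2958/(-153) = -2958*(-1/153) = 58/3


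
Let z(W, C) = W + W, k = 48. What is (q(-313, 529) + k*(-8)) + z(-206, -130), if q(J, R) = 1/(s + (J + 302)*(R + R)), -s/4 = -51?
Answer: -9101465/11434 ≈ -796.00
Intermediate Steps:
s = 204 (s = -4*(-51) = 204)
z(W, C) = 2*W
q(J, R) = 1/(204 + 2*R*(302 + J)) (q(J, R) = 1/(204 + (J + 302)*(R + R)) = 1/(204 + (302 + J)*(2*R)) = 1/(204 + 2*R*(302 + J)))
(q(-313, 529) + k*(-8)) + z(-206, -130) = (1/(2*(102 + 302*529 - 313*529)) + 48*(-8)) + 2*(-206) = (1/(2*(102 + 159758 - 165577)) - 384) - 412 = ((½)/(-5717) - 384) - 412 = ((½)*(-1/5717) - 384) - 412 = (-1/11434 - 384) - 412 = -4390657/11434 - 412 = -9101465/11434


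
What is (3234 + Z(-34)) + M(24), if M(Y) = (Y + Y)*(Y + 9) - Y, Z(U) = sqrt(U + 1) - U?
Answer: 4828 + I*sqrt(33) ≈ 4828.0 + 5.7446*I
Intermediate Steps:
Z(U) = sqrt(1 + U) - U
M(Y) = -Y + 2*Y*(9 + Y) (M(Y) = (2*Y)*(9 + Y) - Y = 2*Y*(9 + Y) - Y = -Y + 2*Y*(9 + Y))
(3234 + Z(-34)) + M(24) = (3234 + (sqrt(1 - 34) - 1*(-34))) + 24*(17 + 2*24) = (3234 + (sqrt(-33) + 34)) + 24*(17 + 48) = (3234 + (I*sqrt(33) + 34)) + 24*65 = (3234 + (34 + I*sqrt(33))) + 1560 = (3268 + I*sqrt(33)) + 1560 = 4828 + I*sqrt(33)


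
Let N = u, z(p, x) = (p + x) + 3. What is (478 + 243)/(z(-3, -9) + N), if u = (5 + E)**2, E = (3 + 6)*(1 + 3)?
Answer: 721/1672 ≈ 0.43122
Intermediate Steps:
E = 36 (E = 9*4 = 36)
z(p, x) = 3 + p + x
u = 1681 (u = (5 + 36)**2 = 41**2 = 1681)
N = 1681
(478 + 243)/(z(-3, -9) + N) = (478 + 243)/((3 - 3 - 9) + 1681) = 721/(-9 + 1681) = 721/1672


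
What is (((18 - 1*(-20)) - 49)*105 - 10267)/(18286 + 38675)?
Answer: -11422/56961 ≈ -0.20052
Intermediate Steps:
(((18 - 1*(-20)) - 49)*105 - 10267)/(18286 + 38675) = (((18 + 20) - 49)*105 - 10267)/56961 = ((38 - 49)*105 - 10267)*(1/56961) = (-11*105 - 10267)*(1/56961) = (-1155 - 10267)*(1/56961) = -11422*1/56961 = -11422/56961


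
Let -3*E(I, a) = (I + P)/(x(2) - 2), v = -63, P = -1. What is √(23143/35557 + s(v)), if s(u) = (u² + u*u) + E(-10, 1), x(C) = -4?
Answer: √375960835790/6882 ≈ 89.096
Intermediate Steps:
E(I, a) = -1/18 + I/18 (E(I, a) = -(I - 1)/(3*(-4 - 2)) = -(-1 + I)/(3*(-6)) = -(-1 + I)*(-1)/(3*6) = -(⅙ - I/6)/3 = -1/18 + I/18)
s(u) = -11/18 + 2*u² (s(u) = (u² + u*u) + (-1/18 + (1/18)*(-10)) = (u² + u²) + (-1/18 - 5/9) = 2*u² - 11/18 = -11/18 + 2*u²)
√(23143/35557 + s(v)) = √(23143/35557 + (-11/18 + 2*(-63)²)) = √(23143*(1/35557) + (-11/18 + 2*3969)) = √(23143/35557 + (-11/18 + 7938)) = √(23143/35557 + 142873/18) = √(5080551835/640026) = √375960835790/6882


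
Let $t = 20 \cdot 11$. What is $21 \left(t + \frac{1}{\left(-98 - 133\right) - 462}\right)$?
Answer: $\frac{152459}{33} \approx 4620.0$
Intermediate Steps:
$t = 220$
$21 \left(t + \frac{1}{\left(-98 - 133\right) - 462}\right) = 21 \left(220 + \frac{1}{\left(-98 - 133\right) - 462}\right) = 21 \left(220 + \frac{1}{-231 - 462}\right) = 21 \left(220 + \frac{1}{-693}\right) = 21 \left(220 - \frac{1}{693}\right) = 21 \cdot \frac{152459}{693} = \frac{152459}{33}$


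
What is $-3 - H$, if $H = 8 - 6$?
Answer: $-5$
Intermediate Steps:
$H = 2$ ($H = 8 - 6 = 2$)
$-3 - H = -3 - 2 = -5$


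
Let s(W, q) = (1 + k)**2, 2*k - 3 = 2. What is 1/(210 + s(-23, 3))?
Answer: 4/889 ≈ 0.0044994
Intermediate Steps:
k = 5/2 (k = 3/2 + (1/2)*2 = 3/2 + 1 = 5/2 ≈ 2.5000)
s(W, q) = 49/4 (s(W, q) = (1 + 5/2)**2 = (7/2)**2 = 49/4)
1/(210 + s(-23, 3)) = 1/(210 + 49/4) = 1/(889/4) = 4/889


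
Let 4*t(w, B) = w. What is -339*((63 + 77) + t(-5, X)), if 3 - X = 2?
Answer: -188145/4 ≈ -47036.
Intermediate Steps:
X = 1 (X = 3 - 1*2 = 3 - 2 = 1)
t(w, B) = w/4
-339*((63 + 77) + t(-5, X)) = -339*((63 + 77) + (¼)*(-5)) = -339*(140 - 5/4) = -339*555/4 = -188145/4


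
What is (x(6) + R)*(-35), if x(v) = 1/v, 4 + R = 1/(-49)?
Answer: 5665/42 ≈ 134.88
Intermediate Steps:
R = -197/49 (R = -4 + 1/(-49) = -4 - 1/49 = -197/49 ≈ -4.0204)
(x(6) + R)*(-35) = (1/6 - 197/49)*(-35) = -1133/294*(-35) = 5665/42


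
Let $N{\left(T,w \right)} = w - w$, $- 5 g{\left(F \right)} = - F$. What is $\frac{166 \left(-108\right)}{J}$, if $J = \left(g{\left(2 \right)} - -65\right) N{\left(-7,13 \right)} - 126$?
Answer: $\frac{996}{7} \approx 142.29$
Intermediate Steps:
$g{\left(F \right)} = \frac{F}{5}$ ($g{\left(F \right)} = - \frac{\left(-1\right) F}{5} = \frac{F}{5}$)
$N{\left(T,w \right)} = 0$
$J = -126$ ($J = \left(\frac{1}{5} \cdot 2 - -65\right) 0 - 126 = \left(\frac{2}{5} + 65\right) 0 - 126 = \frac{327}{5} \cdot 0 - 126 = 0 - 126 = -126$)
$\frac{166 \left(-108\right)}{J} = \frac{166 \left(-108\right)}{-126} = \left(-17928\right) \left(- \frac{1}{126}\right) = \frac{996}{7}$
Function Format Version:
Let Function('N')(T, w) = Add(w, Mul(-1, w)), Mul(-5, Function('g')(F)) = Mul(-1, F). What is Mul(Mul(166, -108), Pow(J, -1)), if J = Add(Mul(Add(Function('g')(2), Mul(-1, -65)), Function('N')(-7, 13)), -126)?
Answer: Rational(996, 7) ≈ 142.29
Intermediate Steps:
Function('g')(F) = Mul(Rational(1, 5), F) (Function('g')(F) = Mul(Rational(-1, 5), Mul(-1, F)) = Mul(Rational(1, 5), F))
Function('N')(T, w) = 0
J = -126 (J = Add(Mul(Add(Mul(Rational(1, 5), 2), Mul(-1, -65)), 0), -126) = Add(Mul(Add(Rational(2, 5), 65), 0), -126) = Add(Mul(Rational(327, 5), 0), -126) = Add(0, -126) = -126)
Mul(Mul(166, -108), Pow(J, -1)) = Mul(Mul(166, -108), Pow(-126, -1)) = Mul(-17928, Rational(-1, 126)) = Rational(996, 7)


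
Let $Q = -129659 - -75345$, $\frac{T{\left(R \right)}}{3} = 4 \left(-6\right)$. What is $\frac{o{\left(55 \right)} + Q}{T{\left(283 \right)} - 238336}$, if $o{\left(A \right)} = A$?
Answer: $\frac{54259}{238408} \approx 0.22759$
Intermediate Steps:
$T{\left(R \right)} = -72$ ($T{\left(R \right)} = 3 \cdot 4 \left(-6\right) = 3 \left(-24\right) = -72$)
$Q = -54314$ ($Q = -129659 + 75345 = -54314$)
$\frac{o{\left(55 \right)} + Q}{T{\left(283 \right)} - 238336} = \frac{55 - 54314}{-72 - 238336} = - \frac{54259}{-238408} = \left(-54259\right) \left(- \frac{1}{238408}\right) = \frac{54259}{238408}$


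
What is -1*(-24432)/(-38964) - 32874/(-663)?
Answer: 2066510/42211 ≈ 48.957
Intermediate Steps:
-1*(-24432)/(-38964) - 32874/(-663) = 24432*(-1/38964) - 32874*(-1/663) = -2036/3247 + 10958/221 = 2066510/42211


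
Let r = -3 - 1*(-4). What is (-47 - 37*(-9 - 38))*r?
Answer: 1692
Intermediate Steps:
r = 1 (r = -3 + 4 = 1)
(-47 - 37*(-9 - 38))*r = (-47 - 37*(-9 - 38))*1 = (-47 - 37*(-47))*1 = (-47 + 1739)*1 = 1692*1 = 1692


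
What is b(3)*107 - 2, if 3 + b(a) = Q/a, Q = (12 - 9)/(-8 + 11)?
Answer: -862/3 ≈ -287.33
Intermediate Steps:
Q = 1 (Q = 3/3 = 3*(⅓) = 1)
b(a) = -3 + 1/a
b(3)*107 - 2 = (-3 + 1/3)*107 - 2 = (-3 + ⅓)*107 - 2 = -8/3*107 - 2 = -856/3 - 2 = -862/3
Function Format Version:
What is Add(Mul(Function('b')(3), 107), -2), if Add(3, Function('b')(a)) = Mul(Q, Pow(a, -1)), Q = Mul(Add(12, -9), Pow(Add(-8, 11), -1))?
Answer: Rational(-862, 3) ≈ -287.33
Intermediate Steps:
Q = 1 (Q = Mul(3, Pow(3, -1)) = Mul(3, Rational(1, 3)) = 1)
Function('b')(a) = Add(-3, Pow(a, -1)) (Function('b')(a) = Add(-3, Mul(1, Pow(a, -1))) = Add(-3, Pow(a, -1)))
Add(Mul(Function('b')(3), 107), -2) = Add(Mul(Add(-3, Pow(3, -1)), 107), -2) = Add(Mul(Add(-3, Rational(1, 3)), 107), -2) = Add(Mul(Rational(-8, 3), 107), -2) = Add(Rational(-856, 3), -2) = Rational(-862, 3)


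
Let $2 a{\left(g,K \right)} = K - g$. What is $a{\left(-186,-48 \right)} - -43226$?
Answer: $43295$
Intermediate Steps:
$a{\left(g,K \right)} = \frac{K}{2} - \frac{g}{2}$ ($a{\left(g,K \right)} = \frac{K - g}{2} = \frac{K}{2} - \frac{g}{2}$)
$a{\left(-186,-48 \right)} - -43226 = \left(\frac{1}{2} \left(-48\right) - -93\right) - -43226 = \left(-24 + 93\right) + 43226 = 69 + 43226 = 43295$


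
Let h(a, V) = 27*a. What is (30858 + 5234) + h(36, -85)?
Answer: 37064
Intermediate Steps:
(30858 + 5234) + h(36, -85) = (30858 + 5234) + 27*36 = 36092 + 972 = 37064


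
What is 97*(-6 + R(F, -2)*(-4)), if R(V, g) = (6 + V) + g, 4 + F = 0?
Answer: -582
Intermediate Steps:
F = -4 (F = -4 + 0 = -4)
R(V, g) = 6 + V + g
97*(-6 + R(F, -2)*(-4)) = 97*(-6 + (6 - 4 - 2)*(-4)) = 97*(-6 + 0*(-4)) = 97*(-6 + 0) = 97*(-6) = -582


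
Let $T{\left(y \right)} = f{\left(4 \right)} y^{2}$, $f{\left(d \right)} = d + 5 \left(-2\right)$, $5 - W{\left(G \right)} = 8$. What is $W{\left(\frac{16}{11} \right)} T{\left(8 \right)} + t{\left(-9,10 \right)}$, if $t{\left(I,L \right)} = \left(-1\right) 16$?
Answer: $1136$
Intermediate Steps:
$t{\left(I,L \right)} = -16$
$W{\left(G \right)} = -3$ ($W{\left(G \right)} = 5 - 8 = -3$)
$f{\left(d \right)} = -10 + d$ ($f{\left(d \right)} = d - 10 = -10 + d$)
$T{\left(y \right)} = - 6 y^{2}$ ($T{\left(y \right)} = \left(-10 + 4\right) y^{2} = - 6 y^{2}$)
$W{\left(\frac{16}{11} \right)} T{\left(8 \right)} + t{\left(-9,10 \right)} = - 3 \left(- 6 \cdot 8^{2}\right) - 16 = - 3 \left(\left(-6\right) 64\right) - 16 = \left(-3\right) \left(-384\right) - 16 = 1152 - 16 = 1136$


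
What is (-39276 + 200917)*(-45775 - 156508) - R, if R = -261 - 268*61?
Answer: -32697209794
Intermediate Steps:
R = -16609 (R = -261 - 16348 = -16609)
(-39276 + 200917)*(-45775 - 156508) - R = (-39276 + 200917)*(-45775 - 156508) - 1*(-16609) = 161641*(-202283) + 16609 = -32697226403 + 16609 = -32697209794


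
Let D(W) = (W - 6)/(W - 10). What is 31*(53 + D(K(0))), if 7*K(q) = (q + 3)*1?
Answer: 111290/67 ≈ 1661.0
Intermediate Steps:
K(q) = 3/7 + q/7 (K(q) = ((q + 3)*1)/7 = ((3 + q)*1)/7 = (3 + q)/7 = 3/7 + q/7)
D(W) = (-6 + W)/(-10 + W)
31*(53 + D(K(0))) = 31*(53 + (-6 + (3/7 + (⅐)*0))/(-10 + (3/7 + (⅐)*0))) = 31*(53 + (-6 + (3/7 + 0))/(-10 + (3/7 + 0))) = 31*(53 + (-6 + 3/7)/(-10 + 3/7)) = 31*(53 - 39/7/(-67/7)) = 31*(53 - 7/67*(-39/7)) = 31*(53 + 39/67) = 31*(3590/67) = 111290/67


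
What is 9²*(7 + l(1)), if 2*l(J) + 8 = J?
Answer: 567/2 ≈ 283.50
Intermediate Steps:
l(J) = -4 + J/2
9²*(7 + l(1)) = 9²*(7 + (-4 + (½)*1)) = 81*(7 + (-4 + ½)) = 81*(7 - 7/2) = 81*(7/2) = 567/2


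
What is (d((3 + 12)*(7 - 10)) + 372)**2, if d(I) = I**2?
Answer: 5745609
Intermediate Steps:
(d((3 + 12)*(7 - 10)) + 372)**2 = (((3 + 12)*(7 - 10))**2 + 372)**2 = ((15*(-3))**2 + 372)**2 = ((-45)**2 + 372)**2 = (2025 + 372)**2 = 2397**2 = 5745609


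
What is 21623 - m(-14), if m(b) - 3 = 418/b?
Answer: 151549/7 ≈ 21650.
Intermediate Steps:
m(b) = 3 + 418/b
21623 - m(-14) = 21623 - (3 + 418/(-14)) = 21623 - (3 + 418*(-1/14)) = 21623 - (3 - 209/7) = 21623 - 1*(-188/7) = 21623 + 188/7 = 151549/7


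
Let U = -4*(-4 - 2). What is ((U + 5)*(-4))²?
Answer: 13456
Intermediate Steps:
U = 24 (U = -4*(-6) = 24)
((U + 5)*(-4))² = ((24 + 5)*(-4))² = (29*(-4))² = (-116)² = 13456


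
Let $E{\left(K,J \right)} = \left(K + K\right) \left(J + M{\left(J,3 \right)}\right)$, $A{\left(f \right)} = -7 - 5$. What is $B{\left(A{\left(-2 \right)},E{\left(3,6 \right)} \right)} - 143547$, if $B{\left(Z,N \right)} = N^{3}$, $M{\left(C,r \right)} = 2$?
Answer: $-32955$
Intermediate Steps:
$A{\left(f \right)} = -12$ ($A{\left(f \right)} = -7 - 5 = -12$)
$E{\left(K,J \right)} = 2 K \left(2 + J\right)$ ($E{\left(K,J \right)} = \left(K + K\right) \left(J + 2\right) = 2 K \left(2 + J\right)$)
$B{\left(A{\left(-2 \right)},E{\left(3,6 \right)} \right)} - 143547 = \left(2 \cdot 3 \left(2 + 6\right)\right)^{3} - 143547 = \left(2 \cdot 3 \cdot 8\right)^{3} - 143547 = 48^{3} - 143547 = 110592 - 143547 = -32955$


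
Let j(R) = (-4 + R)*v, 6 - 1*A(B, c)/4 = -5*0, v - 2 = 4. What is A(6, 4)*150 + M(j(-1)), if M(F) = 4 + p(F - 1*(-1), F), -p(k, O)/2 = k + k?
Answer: 3720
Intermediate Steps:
v = 6 (v = 2 + 4 = 6)
A(B, c) = 24 (A(B, c) = 24 - (-20)*0 = 24 - 4*0 = 24 + 0 = 24)
p(k, O) = -4*k (p(k, O) = -2*(k + k) = -4*k)
j(R) = -24 + 6*R (j(R) = (-4 + R)*6 = -24 + 6*R)
M(F) = -4*F (M(F) = 4 - 4*(F - 1*(-1)) = 4 - 4*(F + 1) = 4 - 4*(1 + F) = 4 + (-4 - 4*F) = -4*F)
A(6, 4)*150 + M(j(-1)) = 24*150 - 4*(-24 + 6*(-1)) = 3600 - 4*(-24 - 6) = 3600 - 4*(-30) = 3600 + 120 = 3720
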